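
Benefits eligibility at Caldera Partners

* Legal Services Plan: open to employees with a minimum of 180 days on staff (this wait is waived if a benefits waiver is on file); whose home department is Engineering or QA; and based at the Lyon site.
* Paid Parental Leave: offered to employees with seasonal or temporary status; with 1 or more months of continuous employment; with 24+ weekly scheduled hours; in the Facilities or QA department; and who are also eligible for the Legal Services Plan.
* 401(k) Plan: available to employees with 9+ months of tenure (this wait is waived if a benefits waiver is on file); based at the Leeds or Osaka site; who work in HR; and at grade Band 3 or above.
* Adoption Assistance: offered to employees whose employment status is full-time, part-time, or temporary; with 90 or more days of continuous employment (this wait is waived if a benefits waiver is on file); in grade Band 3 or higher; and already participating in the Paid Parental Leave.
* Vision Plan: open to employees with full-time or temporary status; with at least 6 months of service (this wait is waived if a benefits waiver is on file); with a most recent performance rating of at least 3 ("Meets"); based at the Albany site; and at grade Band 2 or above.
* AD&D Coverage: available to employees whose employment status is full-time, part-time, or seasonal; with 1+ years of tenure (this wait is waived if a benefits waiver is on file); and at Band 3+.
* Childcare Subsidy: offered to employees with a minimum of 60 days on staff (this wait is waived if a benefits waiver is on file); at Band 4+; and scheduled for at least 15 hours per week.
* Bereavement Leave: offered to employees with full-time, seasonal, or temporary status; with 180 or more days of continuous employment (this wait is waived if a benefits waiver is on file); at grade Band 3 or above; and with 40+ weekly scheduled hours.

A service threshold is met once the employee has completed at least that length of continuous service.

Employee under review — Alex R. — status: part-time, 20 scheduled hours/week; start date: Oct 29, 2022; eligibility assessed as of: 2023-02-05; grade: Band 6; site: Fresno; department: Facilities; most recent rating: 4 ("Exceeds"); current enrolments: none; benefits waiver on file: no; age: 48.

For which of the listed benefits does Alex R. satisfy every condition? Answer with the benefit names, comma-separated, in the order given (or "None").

Service from Oct 29, 2022 to 2023-02-05: 99 days.
Legal Services Plan — no waiver, service 99 days < 180 days ✗ → not eligible.
Paid Parental Leave — status part-time ✗ (requires seasonal or temporary) → not eligible.
401(k) Plan — no waiver, service 99 days < 9 months (≈270 days) ✗ → not eligible.
Adoption Assistance — status part-time ✓; no waiver, service 99 days ≥ 90 days ✓; grade Band 6 ≥ Band 3 ✓; not enrolled in Paid Parental Leave ✗ → not eligible.
Vision Plan — status part-time ✗ (requires full-time or temporary) → not eligible.
AD&D Coverage — status part-time ✓; no waiver, service 99 days < 1 year (≈365 days) ✗ → not eligible.
Childcare Subsidy — no waiver, service 99 days ≥ 60 days ✓; grade Band 6 ≥ Band 4 ✓; 20 hrs/wk ≥ 15 ✓ → eligible.
Bereavement Leave — status part-time ✗ (requires full-time, seasonal, or temporary) → not eligible.

Childcare Subsidy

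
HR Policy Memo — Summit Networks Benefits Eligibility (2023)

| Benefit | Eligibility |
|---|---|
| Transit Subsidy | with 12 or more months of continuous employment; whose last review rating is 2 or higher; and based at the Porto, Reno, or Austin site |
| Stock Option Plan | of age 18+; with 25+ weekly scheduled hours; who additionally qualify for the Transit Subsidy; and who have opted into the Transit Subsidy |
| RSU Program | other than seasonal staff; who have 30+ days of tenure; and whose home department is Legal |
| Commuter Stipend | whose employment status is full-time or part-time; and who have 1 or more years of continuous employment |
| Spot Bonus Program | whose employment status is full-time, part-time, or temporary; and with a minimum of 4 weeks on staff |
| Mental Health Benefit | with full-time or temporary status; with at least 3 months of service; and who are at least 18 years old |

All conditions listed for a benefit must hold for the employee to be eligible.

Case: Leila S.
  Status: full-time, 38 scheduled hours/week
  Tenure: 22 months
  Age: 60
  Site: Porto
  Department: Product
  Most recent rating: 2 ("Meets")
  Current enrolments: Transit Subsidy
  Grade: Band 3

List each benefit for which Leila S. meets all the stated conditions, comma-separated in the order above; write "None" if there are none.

Transit Subsidy, Stock Option Plan, Commuter Stipend, Spot Bonus Program, Mental Health Benefit

Transit Subsidy — service 22 months ≥ 12 months ✓; rating 2 ≥ 2 ✓; site Porto ✓ → eligible.
Stock Option Plan — age 60 ≥ 18 ✓; 38 hrs/wk ≥ 25 ✓; eligible for Transit Subsidy ✓; enrolled in Transit Subsidy ✓ → eligible.
RSU Program — status full-time ✓ (not excluded); service 22 months ≥ 30 days ✓; dept Product ✗ → not eligible.
Commuter Stipend — status full-time ✓; service 22 months ≥ 1 year (≈365 days) ✓ → eligible.
Spot Bonus Program — status full-time ✓; service 22 months ≥ 4 weeks (≈28 days) ✓ → eligible.
Mental Health Benefit — status full-time ✓; service 22 months ≥ 3 months ✓; age 60 ≥ 18 ✓ → eligible.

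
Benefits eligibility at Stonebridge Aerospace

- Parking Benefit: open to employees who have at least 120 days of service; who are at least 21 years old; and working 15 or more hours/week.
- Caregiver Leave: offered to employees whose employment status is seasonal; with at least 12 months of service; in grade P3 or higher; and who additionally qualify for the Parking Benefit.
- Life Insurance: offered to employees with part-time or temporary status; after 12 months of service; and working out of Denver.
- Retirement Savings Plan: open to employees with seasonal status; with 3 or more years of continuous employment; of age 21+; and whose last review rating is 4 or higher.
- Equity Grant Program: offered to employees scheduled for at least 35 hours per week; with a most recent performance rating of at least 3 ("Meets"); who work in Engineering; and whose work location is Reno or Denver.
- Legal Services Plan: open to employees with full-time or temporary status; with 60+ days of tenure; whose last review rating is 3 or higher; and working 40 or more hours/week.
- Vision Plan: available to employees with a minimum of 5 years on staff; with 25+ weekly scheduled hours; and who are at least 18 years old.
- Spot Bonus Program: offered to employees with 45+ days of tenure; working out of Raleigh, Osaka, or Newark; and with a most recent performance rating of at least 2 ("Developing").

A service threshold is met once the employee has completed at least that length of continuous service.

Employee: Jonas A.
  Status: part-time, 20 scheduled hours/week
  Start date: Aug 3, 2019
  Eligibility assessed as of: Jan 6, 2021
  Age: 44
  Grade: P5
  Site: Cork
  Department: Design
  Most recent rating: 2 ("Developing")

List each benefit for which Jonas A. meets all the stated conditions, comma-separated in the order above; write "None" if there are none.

Service from Aug 3, 2019 to Jan 6, 2021: 522 days.
Parking Benefit — service 522 days ≥ 120 days ✓; age 44 ≥ 21 ✓; 20 hrs/wk ≥ 15 ✓ → eligible.
Caregiver Leave — status part-time ✗ (requires seasonal) → not eligible.
Life Insurance — status part-time ✓; service 522 days ≥ 12 months (≈360 days) ✓; site Cork ✗ (not Denver) → not eligible.
Retirement Savings Plan — status part-time ✗ (requires seasonal) → not eligible.
Equity Grant Program — 20 hrs/wk < 35 ✗ → not eligible.
Legal Services Plan — status part-time ✗ (requires full-time or temporary) → not eligible.
Vision Plan — service 522 days < 5 years (≈1825 days) ✗ → not eligible.
Spot Bonus Program — service 522 days ≥ 45 days ✓; site Cork ✗ (not Raleigh, Osaka, or Newark) → not eligible.

Parking Benefit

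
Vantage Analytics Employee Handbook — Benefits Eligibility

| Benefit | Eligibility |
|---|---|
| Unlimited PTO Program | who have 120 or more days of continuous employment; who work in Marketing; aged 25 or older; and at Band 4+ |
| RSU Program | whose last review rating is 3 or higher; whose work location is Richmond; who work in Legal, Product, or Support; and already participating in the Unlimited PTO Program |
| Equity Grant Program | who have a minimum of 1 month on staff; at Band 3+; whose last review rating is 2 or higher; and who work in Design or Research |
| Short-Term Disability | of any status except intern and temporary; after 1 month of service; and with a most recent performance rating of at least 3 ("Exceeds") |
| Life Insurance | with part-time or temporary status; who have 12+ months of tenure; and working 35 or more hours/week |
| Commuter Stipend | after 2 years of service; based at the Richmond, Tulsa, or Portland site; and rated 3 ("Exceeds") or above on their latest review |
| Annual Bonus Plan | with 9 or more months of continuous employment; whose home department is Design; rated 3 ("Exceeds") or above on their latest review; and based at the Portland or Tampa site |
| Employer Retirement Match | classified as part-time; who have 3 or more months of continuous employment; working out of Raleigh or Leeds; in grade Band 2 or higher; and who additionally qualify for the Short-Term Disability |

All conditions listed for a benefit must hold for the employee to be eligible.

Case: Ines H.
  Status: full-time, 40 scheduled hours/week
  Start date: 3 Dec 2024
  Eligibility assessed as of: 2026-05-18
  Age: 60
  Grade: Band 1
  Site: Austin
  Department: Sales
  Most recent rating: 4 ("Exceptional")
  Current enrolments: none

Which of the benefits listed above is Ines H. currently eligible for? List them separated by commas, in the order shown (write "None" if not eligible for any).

Short-Term Disability

Service from 3 Dec 2024 to 2026-05-18: 531 days.
Unlimited PTO Program — service 531 days ≥ 120 days ✓; dept Sales ✗ → not eligible.
RSU Program — rating 4 ≥ 3 ✓; site Austin ✗ (not Richmond) → not eligible.
Equity Grant Program — service 531 days ≥ 1 month (≈30 days) ✓; grade Band 1 < Band 3 ✗ → not eligible.
Short-Term Disability — status full-time ✓ (not excluded); service 531 days ≥ 1 month (≈30 days) ✓; rating 4 ≥ 3 ✓ → eligible.
Life Insurance — status full-time ✗ (requires part-time or temporary) → not eligible.
Commuter Stipend — service 531 days < 2 years (≈730 days) ✗ → not eligible.
Annual Bonus Plan — service 531 days ≥ 9 months (≈270 days) ✓; dept Sales ✗ → not eligible.
Employer Retirement Match — status full-time ✗ (requires part-time) → not eligible.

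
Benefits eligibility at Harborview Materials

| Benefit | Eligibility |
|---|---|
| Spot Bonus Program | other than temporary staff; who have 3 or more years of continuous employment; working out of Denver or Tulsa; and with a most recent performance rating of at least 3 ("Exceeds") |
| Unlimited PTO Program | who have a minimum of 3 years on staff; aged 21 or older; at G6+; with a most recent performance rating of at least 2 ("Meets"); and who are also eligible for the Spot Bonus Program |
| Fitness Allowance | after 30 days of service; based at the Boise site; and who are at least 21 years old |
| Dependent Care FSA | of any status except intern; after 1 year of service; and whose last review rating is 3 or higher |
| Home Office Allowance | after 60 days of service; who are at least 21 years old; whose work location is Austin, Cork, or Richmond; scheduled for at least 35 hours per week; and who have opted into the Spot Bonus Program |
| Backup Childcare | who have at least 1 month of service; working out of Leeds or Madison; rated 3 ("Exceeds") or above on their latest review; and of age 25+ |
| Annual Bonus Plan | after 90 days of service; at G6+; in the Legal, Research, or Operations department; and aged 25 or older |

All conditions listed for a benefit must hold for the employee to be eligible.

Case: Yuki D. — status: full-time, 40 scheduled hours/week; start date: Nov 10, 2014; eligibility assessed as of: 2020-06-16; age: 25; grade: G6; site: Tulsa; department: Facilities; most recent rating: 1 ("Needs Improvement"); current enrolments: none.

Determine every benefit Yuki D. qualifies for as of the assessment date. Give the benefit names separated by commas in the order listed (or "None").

None

Service from Nov 10, 2014 to 2020-06-16: 2045 days.
Spot Bonus Program — status full-time ✓ (not excluded); service 2045 days ≥ 3 years (≈1095 days) ✓; site Tulsa ✓; rating 1 < 3 ✗ → not eligible.
Unlimited PTO Program — service 2045 days ≥ 3 years (≈1095 days) ✓; age 25 ≥ 21 ✓; grade G6 ≥ G6 ✓; rating 1 < 2 ✗ → not eligible.
Fitness Allowance — service 2045 days ≥ 30 days ✓; site Tulsa ✗ (not Boise) → not eligible.
Dependent Care FSA — status full-time ✓ (not excluded); service 2045 days ≥ 1 year (≈365 days) ✓; rating 1 < 3 ✗ → not eligible.
Home Office Allowance — service 2045 days ≥ 60 days ✓; age 25 ≥ 21 ✓; site Tulsa ✗ (not Austin, Cork, or Richmond) → not eligible.
Backup Childcare — service 2045 days ≥ 1 month (≈30 days) ✓; site Tulsa ✗ (not Leeds or Madison) → not eligible.
Annual Bonus Plan — service 2045 days ≥ 90 days ✓; grade G6 ≥ G6 ✓; dept Facilities ✗ → not eligible.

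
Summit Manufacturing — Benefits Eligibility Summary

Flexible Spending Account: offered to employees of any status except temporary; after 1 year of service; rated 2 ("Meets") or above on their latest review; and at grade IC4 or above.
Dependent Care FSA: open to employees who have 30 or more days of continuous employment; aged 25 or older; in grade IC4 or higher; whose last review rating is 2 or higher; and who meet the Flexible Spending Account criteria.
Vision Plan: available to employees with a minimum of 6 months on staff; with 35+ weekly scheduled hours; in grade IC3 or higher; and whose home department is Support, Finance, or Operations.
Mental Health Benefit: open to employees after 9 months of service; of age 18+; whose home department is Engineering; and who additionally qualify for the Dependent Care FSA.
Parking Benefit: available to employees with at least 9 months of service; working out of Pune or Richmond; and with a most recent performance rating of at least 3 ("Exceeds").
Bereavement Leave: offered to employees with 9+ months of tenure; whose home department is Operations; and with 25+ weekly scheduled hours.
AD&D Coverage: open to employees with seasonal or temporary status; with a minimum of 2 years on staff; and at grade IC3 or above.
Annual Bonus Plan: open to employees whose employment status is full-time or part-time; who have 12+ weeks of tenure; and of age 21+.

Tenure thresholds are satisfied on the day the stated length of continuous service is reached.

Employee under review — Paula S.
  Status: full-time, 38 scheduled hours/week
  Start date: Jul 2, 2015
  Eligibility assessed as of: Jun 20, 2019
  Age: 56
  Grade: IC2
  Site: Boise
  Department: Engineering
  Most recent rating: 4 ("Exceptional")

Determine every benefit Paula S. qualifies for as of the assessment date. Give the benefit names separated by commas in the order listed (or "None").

Annual Bonus Plan

Service from Jul 2, 2015 to Jun 20, 2019: 1449 days.
Flexible Spending Account — status full-time ✓ (not excluded); service 1449 days ≥ 1 year (≈365 days) ✓; rating 4 ≥ 2 ✓; grade IC2 < IC4 ✗ → not eligible.
Dependent Care FSA — service 1449 days ≥ 30 days ✓; age 56 ≥ 25 ✓; grade IC2 < IC4 ✗ → not eligible.
Vision Plan — service 1449 days ≥ 6 months (≈180 days) ✓; 38 hrs/wk ≥ 35 ✓; grade IC2 < IC3 ✗ → not eligible.
Mental Health Benefit — service 1449 days ≥ 9 months (≈270 days) ✓; age 56 ≥ 18 ✓; dept Engineering ✓; not eligible for Dependent Care FSA ✗ → not eligible.
Parking Benefit — service 1449 days ≥ 9 months (≈270 days) ✓; site Boise ✗ (not Pune or Richmond) → not eligible.
Bereavement Leave — service 1449 days ≥ 9 months (≈270 days) ✓; dept Engineering ✗ → not eligible.
AD&D Coverage — status full-time ✗ (requires seasonal or temporary) → not eligible.
Annual Bonus Plan — status full-time ✓; service 1449 days ≥ 12 weeks (≈84 days) ✓; age 56 ≥ 21 ✓ → eligible.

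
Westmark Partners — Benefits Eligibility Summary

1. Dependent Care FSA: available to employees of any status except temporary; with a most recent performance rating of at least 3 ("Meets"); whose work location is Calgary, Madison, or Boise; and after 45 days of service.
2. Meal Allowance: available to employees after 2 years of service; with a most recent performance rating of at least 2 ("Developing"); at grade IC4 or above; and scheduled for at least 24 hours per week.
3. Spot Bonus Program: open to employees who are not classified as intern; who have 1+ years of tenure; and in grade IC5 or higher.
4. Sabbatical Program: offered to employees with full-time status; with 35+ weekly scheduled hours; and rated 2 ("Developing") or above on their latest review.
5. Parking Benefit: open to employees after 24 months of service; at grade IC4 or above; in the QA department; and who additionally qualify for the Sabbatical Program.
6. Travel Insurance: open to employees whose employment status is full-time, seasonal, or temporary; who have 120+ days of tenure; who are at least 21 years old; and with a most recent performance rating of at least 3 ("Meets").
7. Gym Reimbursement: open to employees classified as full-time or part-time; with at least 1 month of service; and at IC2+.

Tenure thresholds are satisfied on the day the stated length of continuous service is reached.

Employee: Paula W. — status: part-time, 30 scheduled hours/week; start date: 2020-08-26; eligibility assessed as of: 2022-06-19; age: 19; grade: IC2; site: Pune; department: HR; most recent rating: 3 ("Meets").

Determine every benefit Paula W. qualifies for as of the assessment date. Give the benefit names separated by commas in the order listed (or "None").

Gym Reimbursement

Service from 2020-08-26 to 2022-06-19: 662 days.
Dependent Care FSA — status part-time ✓ (not excluded); rating 3 ≥ 3 ✓; site Pune ✗ (not Calgary, Madison, or Boise) → not eligible.
Meal Allowance — service 662 days < 2 years (≈730 days) ✗ → not eligible.
Spot Bonus Program — status part-time ✓ (not excluded); service 662 days ≥ 1 year (≈365 days) ✓; grade IC2 < IC5 ✗ → not eligible.
Sabbatical Program — status part-time ✗ (requires full-time) → not eligible.
Parking Benefit — service 662 days < 24 months (≈720 days) ✗ → not eligible.
Travel Insurance — status part-time ✗ (requires full-time, seasonal, or temporary) → not eligible.
Gym Reimbursement — status part-time ✓; service 662 days ≥ 1 month (≈30 days) ✓; grade IC2 ≥ IC2 ✓ → eligible.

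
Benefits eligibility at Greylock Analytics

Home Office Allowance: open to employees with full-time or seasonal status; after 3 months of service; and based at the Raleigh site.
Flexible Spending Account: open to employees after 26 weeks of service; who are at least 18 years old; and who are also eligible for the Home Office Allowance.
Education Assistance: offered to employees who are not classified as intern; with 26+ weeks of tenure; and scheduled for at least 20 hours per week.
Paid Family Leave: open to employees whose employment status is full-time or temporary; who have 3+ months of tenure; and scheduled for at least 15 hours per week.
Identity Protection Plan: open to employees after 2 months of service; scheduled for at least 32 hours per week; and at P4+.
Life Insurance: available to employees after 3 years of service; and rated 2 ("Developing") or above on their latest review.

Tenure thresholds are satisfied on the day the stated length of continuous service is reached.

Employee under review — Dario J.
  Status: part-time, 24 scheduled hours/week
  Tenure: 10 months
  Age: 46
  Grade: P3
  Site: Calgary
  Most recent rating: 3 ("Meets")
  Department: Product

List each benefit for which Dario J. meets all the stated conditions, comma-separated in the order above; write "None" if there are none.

Home Office Allowance — status part-time ✗ (requires full-time or seasonal) → not eligible.
Flexible Spending Account — service 10 months ≥ 26 weeks (≈182 days) ✓; age 46 ≥ 18 ✓; not eligible for Home Office Allowance ✗ → not eligible.
Education Assistance — status part-time ✓ (not excluded); service 10 months ≥ 26 weeks (≈182 days) ✓; 24 hrs/wk ≥ 20 ✓ → eligible.
Paid Family Leave — status part-time ✗ (requires full-time or temporary) → not eligible.
Identity Protection Plan — service 10 months ≥ 2 months ✓; 24 hrs/wk < 32 ✗ → not eligible.
Life Insurance — service 10 months < 3 years (≈1095 days) ✗ → not eligible.

Education Assistance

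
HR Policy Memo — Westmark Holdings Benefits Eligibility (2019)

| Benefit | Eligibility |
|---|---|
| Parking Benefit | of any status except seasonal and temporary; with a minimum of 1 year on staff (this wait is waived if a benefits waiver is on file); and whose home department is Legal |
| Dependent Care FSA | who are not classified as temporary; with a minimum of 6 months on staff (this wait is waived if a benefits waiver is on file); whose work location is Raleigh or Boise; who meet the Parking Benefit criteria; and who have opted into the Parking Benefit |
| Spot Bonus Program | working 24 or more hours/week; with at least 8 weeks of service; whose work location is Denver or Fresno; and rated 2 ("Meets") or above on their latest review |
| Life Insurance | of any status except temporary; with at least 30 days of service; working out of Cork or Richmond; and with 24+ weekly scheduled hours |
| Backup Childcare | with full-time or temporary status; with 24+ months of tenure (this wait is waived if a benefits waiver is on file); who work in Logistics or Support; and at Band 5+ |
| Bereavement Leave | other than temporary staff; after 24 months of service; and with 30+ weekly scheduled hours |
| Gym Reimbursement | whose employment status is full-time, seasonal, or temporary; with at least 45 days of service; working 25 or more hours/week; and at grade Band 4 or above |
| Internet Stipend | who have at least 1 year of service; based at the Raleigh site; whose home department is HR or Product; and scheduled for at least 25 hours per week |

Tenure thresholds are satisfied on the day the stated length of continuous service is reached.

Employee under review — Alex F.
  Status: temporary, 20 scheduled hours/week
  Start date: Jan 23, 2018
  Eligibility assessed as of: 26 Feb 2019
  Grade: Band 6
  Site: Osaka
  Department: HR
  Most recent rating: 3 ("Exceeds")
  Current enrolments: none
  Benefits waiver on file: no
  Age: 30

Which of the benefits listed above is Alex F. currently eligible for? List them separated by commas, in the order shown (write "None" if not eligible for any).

None

Service from Jan 23, 2018 to 26 Feb 2019: 399 days.
Parking Benefit — status temporary ✗ (excluded) → not eligible.
Dependent Care FSA — status temporary ✗ (excluded) → not eligible.
Spot Bonus Program — 20 hrs/wk < 24 ✗ → not eligible.
Life Insurance — status temporary ✗ (excluded) → not eligible.
Backup Childcare — status temporary ✓; no waiver, service 399 days < 24 months (≈720 days) ✗ → not eligible.
Bereavement Leave — status temporary ✗ (excluded) → not eligible.
Gym Reimbursement — status temporary ✓; service 399 days ≥ 45 days ✓; 20 hrs/wk < 25 ✗ → not eligible.
Internet Stipend — service 399 days ≥ 1 year (≈365 days) ✓; site Osaka ✗ (not Raleigh) → not eligible.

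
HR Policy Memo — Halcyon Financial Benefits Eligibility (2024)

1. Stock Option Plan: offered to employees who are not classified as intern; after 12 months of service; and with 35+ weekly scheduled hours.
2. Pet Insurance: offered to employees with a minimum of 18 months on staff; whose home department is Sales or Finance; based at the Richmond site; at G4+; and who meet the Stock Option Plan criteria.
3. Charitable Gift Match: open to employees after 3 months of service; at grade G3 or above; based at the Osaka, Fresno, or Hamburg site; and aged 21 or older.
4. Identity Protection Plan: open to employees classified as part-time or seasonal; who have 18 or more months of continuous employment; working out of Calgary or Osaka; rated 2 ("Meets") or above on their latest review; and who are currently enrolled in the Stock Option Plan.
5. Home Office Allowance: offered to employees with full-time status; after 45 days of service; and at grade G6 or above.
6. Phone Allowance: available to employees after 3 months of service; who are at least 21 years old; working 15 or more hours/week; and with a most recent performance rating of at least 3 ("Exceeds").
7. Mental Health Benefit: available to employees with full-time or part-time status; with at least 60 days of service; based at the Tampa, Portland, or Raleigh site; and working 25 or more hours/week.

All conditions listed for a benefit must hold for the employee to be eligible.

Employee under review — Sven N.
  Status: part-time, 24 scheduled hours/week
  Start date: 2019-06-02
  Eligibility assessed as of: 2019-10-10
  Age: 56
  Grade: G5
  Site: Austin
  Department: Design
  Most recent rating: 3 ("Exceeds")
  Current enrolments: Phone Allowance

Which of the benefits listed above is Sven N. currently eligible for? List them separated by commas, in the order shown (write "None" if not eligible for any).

Service from 2019-06-02 to 2019-10-10: 130 days.
Stock Option Plan — status part-time ✓ (not excluded); service 130 days < 12 months (≈360 days) ✗ → not eligible.
Pet Insurance — service 130 days < 18 months (≈540 days) ✗ → not eligible.
Charitable Gift Match — service 130 days ≥ 3 months (≈90 days) ✓; grade G5 ≥ G3 ✓; site Austin ✗ (not Osaka, Fresno, or Hamburg) → not eligible.
Identity Protection Plan — status part-time ✓; service 130 days < 18 months (≈540 days) ✗ → not eligible.
Home Office Allowance — status part-time ✗ (requires full-time) → not eligible.
Phone Allowance — service 130 days ≥ 3 months (≈90 days) ✓; age 56 ≥ 21 ✓; 24 hrs/wk ≥ 15 ✓; rating 3 ≥ 3 ✓ → eligible.
Mental Health Benefit — status part-time ✓; service 130 days ≥ 60 days ✓; site Austin ✗ (not Tampa, Portland, or Raleigh) → not eligible.

Phone Allowance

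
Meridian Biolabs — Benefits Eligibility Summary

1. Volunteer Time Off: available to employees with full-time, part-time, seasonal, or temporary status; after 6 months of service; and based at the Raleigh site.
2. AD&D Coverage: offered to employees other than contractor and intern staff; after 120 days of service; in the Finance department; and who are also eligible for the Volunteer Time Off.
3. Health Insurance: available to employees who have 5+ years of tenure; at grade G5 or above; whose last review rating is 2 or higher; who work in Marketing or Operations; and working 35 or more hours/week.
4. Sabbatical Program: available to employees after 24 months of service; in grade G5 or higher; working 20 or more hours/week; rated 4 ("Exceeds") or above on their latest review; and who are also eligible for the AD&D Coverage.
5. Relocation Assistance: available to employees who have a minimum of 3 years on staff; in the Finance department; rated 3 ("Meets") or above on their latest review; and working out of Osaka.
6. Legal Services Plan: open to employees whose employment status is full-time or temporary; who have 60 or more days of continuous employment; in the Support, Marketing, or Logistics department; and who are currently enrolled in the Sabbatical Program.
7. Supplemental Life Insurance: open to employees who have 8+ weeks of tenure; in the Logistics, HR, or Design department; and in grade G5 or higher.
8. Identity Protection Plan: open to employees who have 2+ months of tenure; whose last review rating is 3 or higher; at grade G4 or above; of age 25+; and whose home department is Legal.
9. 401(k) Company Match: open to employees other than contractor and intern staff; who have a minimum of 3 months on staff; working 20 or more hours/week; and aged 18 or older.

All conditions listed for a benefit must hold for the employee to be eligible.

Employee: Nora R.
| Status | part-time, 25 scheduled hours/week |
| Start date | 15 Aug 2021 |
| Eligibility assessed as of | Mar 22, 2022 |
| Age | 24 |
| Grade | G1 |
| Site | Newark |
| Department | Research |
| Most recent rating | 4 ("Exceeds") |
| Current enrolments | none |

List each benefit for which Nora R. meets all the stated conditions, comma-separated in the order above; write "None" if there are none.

401(k) Company Match

Service from 15 Aug 2021 to Mar 22, 2022: 219 days.
Volunteer Time Off — status part-time ✓; service 219 days ≥ 6 months (≈180 days) ✓; site Newark ✗ (not Raleigh) → not eligible.
AD&D Coverage — status part-time ✓ (not excluded); service 219 days ≥ 120 days ✓; dept Research ✗ → not eligible.
Health Insurance — service 219 days < 5 years (≈1825 days) ✗ → not eligible.
Sabbatical Program — service 219 days < 24 months (≈720 days) ✗ → not eligible.
Relocation Assistance — service 219 days < 3 years (≈1095 days) ✗ → not eligible.
Legal Services Plan — status part-time ✗ (requires full-time or temporary) → not eligible.
Supplemental Life Insurance — service 219 days ≥ 8 weeks (≈56 days) ✓; dept Research ✗ → not eligible.
Identity Protection Plan — service 219 days ≥ 2 months (≈60 days) ✓; rating 4 ≥ 3 ✓; grade G1 < G4 ✗ → not eligible.
401(k) Company Match — status part-time ✓ (not excluded); service 219 days ≥ 3 months (≈90 days) ✓; 25 hrs/wk ≥ 20 ✓; age 24 ≥ 18 ✓ → eligible.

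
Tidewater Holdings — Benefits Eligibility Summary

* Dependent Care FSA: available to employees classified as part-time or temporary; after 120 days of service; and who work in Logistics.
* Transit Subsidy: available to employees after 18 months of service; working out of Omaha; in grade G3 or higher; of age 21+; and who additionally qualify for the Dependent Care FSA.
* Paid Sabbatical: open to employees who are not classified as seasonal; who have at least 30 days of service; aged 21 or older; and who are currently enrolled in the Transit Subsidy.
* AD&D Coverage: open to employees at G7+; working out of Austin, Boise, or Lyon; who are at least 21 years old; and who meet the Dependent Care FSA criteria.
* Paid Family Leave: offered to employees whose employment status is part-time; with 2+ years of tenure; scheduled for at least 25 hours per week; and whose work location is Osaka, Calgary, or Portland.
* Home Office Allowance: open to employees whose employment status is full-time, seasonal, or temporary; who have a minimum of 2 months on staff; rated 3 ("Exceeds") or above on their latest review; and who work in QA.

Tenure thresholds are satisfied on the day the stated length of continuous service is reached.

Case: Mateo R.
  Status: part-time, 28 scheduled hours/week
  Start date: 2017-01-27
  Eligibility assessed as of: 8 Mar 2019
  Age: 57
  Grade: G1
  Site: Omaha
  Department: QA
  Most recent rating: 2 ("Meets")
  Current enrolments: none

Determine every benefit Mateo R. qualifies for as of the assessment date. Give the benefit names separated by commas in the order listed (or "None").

Service from 2017-01-27 to 8 Mar 2019: 770 days.
Dependent Care FSA — status part-time ✓; service 770 days ≥ 120 days ✓; dept QA ✗ → not eligible.
Transit Subsidy — service 770 days ≥ 18 months (≈540 days) ✓; site Omaha ✓; grade G1 < G3 ✗ → not eligible.
Paid Sabbatical — status part-time ✓ (not excluded); service 770 days ≥ 30 days ✓; age 57 ≥ 21 ✓; not enrolled in Transit Subsidy ✗ → not eligible.
AD&D Coverage — grade G1 < G7 ✗ → not eligible.
Paid Family Leave — status part-time ✓; service 770 days ≥ 2 years (≈730 days) ✓; 28 hrs/wk ≥ 25 ✓; site Omaha ✗ (not Osaka, Calgary, or Portland) → not eligible.
Home Office Allowance — status part-time ✗ (requires full-time, seasonal, or temporary) → not eligible.

None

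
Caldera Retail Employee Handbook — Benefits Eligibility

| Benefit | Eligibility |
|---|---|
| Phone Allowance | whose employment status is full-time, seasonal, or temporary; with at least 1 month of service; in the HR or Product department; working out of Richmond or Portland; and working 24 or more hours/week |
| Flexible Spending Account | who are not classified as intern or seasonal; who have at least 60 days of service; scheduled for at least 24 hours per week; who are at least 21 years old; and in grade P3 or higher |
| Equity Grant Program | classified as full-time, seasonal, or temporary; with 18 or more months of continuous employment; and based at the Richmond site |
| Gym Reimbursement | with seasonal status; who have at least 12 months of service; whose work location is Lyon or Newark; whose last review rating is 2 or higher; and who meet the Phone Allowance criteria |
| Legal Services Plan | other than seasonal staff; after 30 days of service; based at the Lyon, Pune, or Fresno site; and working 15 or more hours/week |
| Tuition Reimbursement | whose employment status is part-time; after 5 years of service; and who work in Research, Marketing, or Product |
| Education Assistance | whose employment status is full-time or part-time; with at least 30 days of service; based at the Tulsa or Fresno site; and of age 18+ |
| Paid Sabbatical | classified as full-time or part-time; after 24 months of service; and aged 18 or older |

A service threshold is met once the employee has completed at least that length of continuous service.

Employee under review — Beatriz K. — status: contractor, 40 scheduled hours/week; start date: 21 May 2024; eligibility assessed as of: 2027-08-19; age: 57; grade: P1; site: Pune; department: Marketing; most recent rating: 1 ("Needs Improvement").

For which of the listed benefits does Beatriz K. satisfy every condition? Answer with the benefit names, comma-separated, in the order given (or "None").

Service from 21 May 2024 to 2027-08-19: 1185 days.
Phone Allowance — status contractor ✗ (requires full-time, seasonal, or temporary) → not eligible.
Flexible Spending Account — status contractor ✓ (not excluded); service 1185 days ≥ 60 days ✓; 40 hrs/wk ≥ 24 ✓; age 57 ≥ 21 ✓; grade P1 < P3 ✗ → not eligible.
Equity Grant Program — status contractor ✗ (requires full-time, seasonal, or temporary) → not eligible.
Gym Reimbursement — status contractor ✗ (requires seasonal) → not eligible.
Legal Services Plan — status contractor ✓ (not excluded); service 1185 days ≥ 30 days ✓; site Pune ✓; 40 hrs/wk ≥ 15 ✓ → eligible.
Tuition Reimbursement — status contractor ✗ (requires part-time) → not eligible.
Education Assistance — status contractor ✗ (requires full-time or part-time) → not eligible.
Paid Sabbatical — status contractor ✗ (requires full-time or part-time) → not eligible.

Legal Services Plan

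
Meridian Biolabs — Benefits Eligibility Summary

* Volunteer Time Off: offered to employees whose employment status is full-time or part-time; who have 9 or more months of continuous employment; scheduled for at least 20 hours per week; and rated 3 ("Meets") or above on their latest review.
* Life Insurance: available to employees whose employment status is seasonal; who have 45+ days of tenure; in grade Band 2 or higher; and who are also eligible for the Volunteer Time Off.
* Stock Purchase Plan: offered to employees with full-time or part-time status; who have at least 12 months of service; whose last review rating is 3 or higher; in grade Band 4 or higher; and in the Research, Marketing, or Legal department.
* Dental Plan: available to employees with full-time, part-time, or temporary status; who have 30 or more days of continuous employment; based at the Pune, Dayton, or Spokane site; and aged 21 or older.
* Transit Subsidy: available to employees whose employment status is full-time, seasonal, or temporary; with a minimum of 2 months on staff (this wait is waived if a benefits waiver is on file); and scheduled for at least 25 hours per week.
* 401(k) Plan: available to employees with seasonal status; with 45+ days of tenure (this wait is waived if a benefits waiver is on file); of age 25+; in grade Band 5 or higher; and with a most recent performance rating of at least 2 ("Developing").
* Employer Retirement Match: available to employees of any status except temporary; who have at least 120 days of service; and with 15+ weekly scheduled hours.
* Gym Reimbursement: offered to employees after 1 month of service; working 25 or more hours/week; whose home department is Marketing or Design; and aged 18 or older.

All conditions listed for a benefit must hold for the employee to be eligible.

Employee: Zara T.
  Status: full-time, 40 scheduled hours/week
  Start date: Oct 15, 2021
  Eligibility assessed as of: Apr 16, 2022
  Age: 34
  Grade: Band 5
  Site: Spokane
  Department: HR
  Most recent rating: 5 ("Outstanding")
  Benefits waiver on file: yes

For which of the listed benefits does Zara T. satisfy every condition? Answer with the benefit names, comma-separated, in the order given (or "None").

Dental Plan, Transit Subsidy, Employer Retirement Match

Service from Oct 15, 2021 to Apr 16, 2022: 183 days.
Volunteer Time Off — status full-time ✓; service 183 days < 9 months (≈270 days) ✗ → not eligible.
Life Insurance — status full-time ✗ (requires seasonal) → not eligible.
Stock Purchase Plan — status full-time ✓; service 183 days < 12 months (≈360 days) ✗ → not eligible.
Dental Plan — status full-time ✓; service 183 days ≥ 30 days ✓; site Spokane ✓; age 34 ≥ 21 ✓ → eligible.
Transit Subsidy — status full-time ✓; benefits waiver on file ✓; 40 hrs/wk ≥ 25 ✓ → eligible.
401(k) Plan — status full-time ✗ (requires seasonal) → not eligible.
Employer Retirement Match — status full-time ✓ (not excluded); service 183 days ≥ 120 days ✓; 40 hrs/wk ≥ 15 ✓ → eligible.
Gym Reimbursement — service 183 days ≥ 1 month (≈30 days) ✓; 40 hrs/wk ≥ 25 ✓; dept HR ✗ → not eligible.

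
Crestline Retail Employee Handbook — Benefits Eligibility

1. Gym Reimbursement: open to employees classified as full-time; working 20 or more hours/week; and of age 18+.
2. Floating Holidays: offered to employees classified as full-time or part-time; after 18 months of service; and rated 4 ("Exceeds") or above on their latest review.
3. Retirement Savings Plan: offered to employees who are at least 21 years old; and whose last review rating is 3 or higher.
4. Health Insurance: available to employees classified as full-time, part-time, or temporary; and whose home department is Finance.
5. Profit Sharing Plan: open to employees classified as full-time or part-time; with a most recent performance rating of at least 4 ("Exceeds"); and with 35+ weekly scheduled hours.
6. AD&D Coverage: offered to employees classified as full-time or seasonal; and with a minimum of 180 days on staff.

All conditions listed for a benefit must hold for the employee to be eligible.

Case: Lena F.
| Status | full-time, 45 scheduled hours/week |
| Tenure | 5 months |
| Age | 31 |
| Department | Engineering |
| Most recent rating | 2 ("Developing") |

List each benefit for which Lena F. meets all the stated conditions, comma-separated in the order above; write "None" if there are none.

Gym Reimbursement

Gym Reimbursement — status full-time ✓; 45 hrs/wk ≥ 20 ✓; age 31 ≥ 18 ✓ → eligible.
Floating Holidays — status full-time ✓; service 5 months < 18 months ✗ → not eligible.
Retirement Savings Plan — age 31 ≥ 21 ✓; rating 2 < 3 ✗ → not eligible.
Health Insurance — status full-time ✓; dept Engineering ✗ → not eligible.
Profit Sharing Plan — status full-time ✓; rating 2 < 4 ✗ → not eligible.
AD&D Coverage — status full-time ✓; service 5 months < 180 days ✗ → not eligible.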